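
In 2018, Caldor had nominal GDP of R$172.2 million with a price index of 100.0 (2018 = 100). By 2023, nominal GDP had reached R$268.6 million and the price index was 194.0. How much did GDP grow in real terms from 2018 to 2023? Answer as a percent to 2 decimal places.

Deflate each year: 2018 → 172.2/1.000 = 172.20; 2023 → 268.6/1.940 = 138.45.
So real GDP changed by 138.45/172.20 − 1 = -0.1960, i.e. -19.60%.

-19.60%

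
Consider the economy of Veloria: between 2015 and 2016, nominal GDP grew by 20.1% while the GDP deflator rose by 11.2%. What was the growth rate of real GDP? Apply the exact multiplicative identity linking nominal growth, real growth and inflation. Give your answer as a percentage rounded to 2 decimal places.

8.00%

(1 + g_nom) = (1 + g_real)(1 + π), so g_real = 1.2010 / 1.1120 − 1 = 0.08004.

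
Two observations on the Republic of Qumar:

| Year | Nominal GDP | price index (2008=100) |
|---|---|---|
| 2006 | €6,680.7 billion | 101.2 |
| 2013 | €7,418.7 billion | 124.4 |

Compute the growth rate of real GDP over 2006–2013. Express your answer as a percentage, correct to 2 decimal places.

Real GDP 2006 = 6680.7 / 1.012 = 6601.48.
Real GDP 2013 = 7418.7 / 1.244 = 5963.59.
Real growth = 5963.59 / 6601.48 − 1 = -0.0966.

-9.66%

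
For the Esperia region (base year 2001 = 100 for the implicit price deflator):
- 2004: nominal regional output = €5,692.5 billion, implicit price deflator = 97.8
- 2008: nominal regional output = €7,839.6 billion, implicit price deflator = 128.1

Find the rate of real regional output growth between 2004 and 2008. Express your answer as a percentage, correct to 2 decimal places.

5.14%

Deflate each year: 2004 → 5692.5/0.978 = 5820.55; 2008 → 7839.6/1.281 = 6119.91.
So real regional output changed by 6119.91/5820.55 − 1 = 0.0514, i.e. 5.14%.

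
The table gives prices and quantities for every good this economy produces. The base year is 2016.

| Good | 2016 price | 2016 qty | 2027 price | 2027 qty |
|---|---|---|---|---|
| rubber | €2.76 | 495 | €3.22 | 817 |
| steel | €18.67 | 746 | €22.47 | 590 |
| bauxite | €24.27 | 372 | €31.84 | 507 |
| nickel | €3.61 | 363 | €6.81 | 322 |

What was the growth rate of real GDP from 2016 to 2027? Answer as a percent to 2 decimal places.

Real GDP 2016 = Nominal GDP 2016 = 2.76·495 + 18.67·746 + 24.27·372 + 3.61·363 = 25632.89.
Real GDP 2027 (at 2016 prices) = 2.76·817 + 18.67·590 + 24.27·507 + 3.61·322 = 26737.53.
Real growth = 26737.53/25632.89 − 1 = 0.0431.

4.31%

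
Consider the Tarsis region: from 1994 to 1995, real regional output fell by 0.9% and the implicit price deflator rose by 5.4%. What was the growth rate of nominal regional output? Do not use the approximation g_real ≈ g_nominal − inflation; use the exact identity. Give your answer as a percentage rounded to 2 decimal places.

4.45%

(1 + g_nom) = (1 + g_real)(1 + π) = 0.9910 × 1.0540 = 1.04451.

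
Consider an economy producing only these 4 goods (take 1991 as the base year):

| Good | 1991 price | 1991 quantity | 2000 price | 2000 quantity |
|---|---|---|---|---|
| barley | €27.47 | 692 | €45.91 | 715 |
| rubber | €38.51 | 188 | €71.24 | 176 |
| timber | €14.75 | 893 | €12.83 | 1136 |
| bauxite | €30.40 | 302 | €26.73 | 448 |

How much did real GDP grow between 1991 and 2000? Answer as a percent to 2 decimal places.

16.86%

Real GDP 1991 = Nominal GDP 1991 = 27.47·692 + 38.51·188 + 14.75·893 + 30.40·302 = 48601.67.
Real GDP 2000 (at 1991 prices) = 27.47·715 + 38.51·176 + 14.75·1136 + 30.40·448 = 56794.01.
Real growth = 56794.01/48601.67 − 1 = 0.1686.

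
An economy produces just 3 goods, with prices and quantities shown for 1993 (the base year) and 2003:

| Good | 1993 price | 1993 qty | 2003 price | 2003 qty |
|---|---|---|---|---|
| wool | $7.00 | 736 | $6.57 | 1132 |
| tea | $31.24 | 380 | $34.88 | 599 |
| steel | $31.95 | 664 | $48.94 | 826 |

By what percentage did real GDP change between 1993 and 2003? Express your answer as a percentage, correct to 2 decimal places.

Real GDP 1993 = Nominal GDP 1993 = 7.00·736 + 31.24·380 + 31.95·664 = 38238.00.
Real GDP 2003 (at 1993 prices) = 7.00·1132 + 31.24·599 + 31.95·826 = 53027.46.
Real growth = 53027.46/38238.00 − 1 = 0.3868.

38.68%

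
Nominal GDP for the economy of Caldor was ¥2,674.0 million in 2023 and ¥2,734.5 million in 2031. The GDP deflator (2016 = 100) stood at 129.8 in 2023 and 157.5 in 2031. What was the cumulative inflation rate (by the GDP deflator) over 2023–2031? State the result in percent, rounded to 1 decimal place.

Price-level change = 157.5 / 129.8 − 1 = 0.2134.

21.3%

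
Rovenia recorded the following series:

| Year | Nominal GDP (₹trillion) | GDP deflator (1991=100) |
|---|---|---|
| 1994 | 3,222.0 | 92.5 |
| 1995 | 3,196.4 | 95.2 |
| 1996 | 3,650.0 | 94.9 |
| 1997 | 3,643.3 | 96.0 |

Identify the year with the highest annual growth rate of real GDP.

1996

1995: real = 3196.4/0.952 = 3357.56; growth vs 1994 (3483.24) = -3.61%.
1996: real = 3650.0/0.949 = 3846.15; growth vs 1995 (3357.56) = 14.55%.
1997: real = 3643.3/0.960 = 3795.10; growth vs 1996 (3846.15) = -1.33%.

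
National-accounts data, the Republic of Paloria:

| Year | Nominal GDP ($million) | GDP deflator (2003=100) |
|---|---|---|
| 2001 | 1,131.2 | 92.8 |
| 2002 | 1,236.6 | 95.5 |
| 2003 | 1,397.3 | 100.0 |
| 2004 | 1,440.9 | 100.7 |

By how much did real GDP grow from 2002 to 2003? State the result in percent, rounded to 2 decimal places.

Real GDP 2002 = 1236.6/0.955 = 1294.87.
Real GDP 2003 = 1397.3/1.000 = 1397.30.
Change = 1397.30/1294.87 − 1 = 0.0791.

7.91%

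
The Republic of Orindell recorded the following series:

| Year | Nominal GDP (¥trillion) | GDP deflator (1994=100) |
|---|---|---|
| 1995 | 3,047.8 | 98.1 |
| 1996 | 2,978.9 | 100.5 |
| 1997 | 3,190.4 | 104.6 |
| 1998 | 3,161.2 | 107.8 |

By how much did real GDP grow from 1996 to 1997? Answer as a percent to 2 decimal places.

2.90%

Real GDP 1996 = 2978.9/1.005 = 2964.08.
Real GDP 1997 = 3190.4/1.046 = 3050.10.
Change = 3050.10/2964.08 − 1 = 0.0290.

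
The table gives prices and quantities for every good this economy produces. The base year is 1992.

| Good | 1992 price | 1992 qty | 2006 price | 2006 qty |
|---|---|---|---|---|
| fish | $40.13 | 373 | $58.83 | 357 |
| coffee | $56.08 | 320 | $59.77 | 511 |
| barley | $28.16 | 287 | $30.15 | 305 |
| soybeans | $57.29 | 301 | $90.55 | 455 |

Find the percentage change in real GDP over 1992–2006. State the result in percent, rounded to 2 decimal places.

33.31%

Real GDP 1992 = Nominal GDP 1992 = 40.13·373 + 56.08·320 + 28.16·287 + 57.29·301 = 58240.30.
Real GDP 2006 (at 1992 prices) = 40.13·357 + 56.08·511 + 28.16·305 + 57.29·455 = 77639.04.
Real growth = 77639.04/58240.30 − 1 = 0.3331.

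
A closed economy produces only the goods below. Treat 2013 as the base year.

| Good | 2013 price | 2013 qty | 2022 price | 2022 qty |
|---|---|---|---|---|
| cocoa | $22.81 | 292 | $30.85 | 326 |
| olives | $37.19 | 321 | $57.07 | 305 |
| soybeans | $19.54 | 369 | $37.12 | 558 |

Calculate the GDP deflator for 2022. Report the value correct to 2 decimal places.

162.31

Nominal GDP 2022 = 30.85·326 + 57.07·305 + 37.12·558 = 48176.41.
Real GDP 2022 (at 2013 prices) = 22.81·326 + 37.19·305 + 19.54·558 = 29682.33.
Deflator = Nominal/Real × 100 = 48176.41/29682.33 × 100 = 162.307.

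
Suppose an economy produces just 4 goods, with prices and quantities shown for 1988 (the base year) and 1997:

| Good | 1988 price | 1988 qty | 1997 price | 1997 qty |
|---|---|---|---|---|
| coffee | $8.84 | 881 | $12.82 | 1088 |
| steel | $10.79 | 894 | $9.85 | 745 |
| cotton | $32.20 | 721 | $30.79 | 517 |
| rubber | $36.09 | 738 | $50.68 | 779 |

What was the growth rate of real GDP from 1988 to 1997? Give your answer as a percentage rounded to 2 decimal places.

-7.23%

Real GDP 1988 = Nominal GDP 1988 = 8.84·881 + 10.79·894 + 32.20·721 + 36.09·738 = 67284.92.
Real GDP 1997 (at 1988 prices) = 8.84·1088 + 10.79·745 + 32.20·517 + 36.09·779 = 62417.98.
Real growth = 62417.98/67284.92 − 1 = -0.0723.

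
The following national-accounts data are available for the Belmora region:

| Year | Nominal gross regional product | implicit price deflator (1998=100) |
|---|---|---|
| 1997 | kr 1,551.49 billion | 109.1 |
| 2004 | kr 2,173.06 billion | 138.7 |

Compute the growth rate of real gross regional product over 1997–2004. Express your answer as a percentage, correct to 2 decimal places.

Real gross regional product 1997 = 1551.49 / 1.091 = 1422.08.
Real gross regional product 2004 = 2173.06 / 1.387 = 1566.73.
Real growth = 1566.73 / 1422.08 − 1 = 0.1017.

10.17%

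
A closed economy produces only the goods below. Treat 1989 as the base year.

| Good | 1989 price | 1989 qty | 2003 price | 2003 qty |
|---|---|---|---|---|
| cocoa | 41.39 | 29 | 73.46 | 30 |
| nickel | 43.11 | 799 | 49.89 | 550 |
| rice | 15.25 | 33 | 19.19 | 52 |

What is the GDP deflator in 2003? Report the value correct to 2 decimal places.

119.02

Nominal GDP 2003 = 73.46·30 + 49.89·550 + 19.19·52 = 30641.18.
Real GDP 2003 (at 1989 prices) = 41.39·30 + 43.11·550 + 15.25·52 = 25745.20.
Deflator = Nominal/Real × 100 = 30641.18/25745.20 × 100 = 119.017.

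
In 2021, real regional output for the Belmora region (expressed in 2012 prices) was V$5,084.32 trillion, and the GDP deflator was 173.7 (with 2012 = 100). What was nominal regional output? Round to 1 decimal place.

V$8,831.5 trillion

Nominal regional output = Real × (GDP deflator/100) = 5084.32 × 1.737 = 8831.46.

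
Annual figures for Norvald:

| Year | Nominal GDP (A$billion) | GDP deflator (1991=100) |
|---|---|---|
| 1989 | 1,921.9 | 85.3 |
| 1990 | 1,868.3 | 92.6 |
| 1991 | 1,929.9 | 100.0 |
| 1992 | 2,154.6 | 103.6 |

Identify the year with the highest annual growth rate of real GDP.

1992

1990: real = 1868.3/0.926 = 2017.60; growth vs 1989 (2253.11) = -10.45%.
1991: real = 1929.9/1.000 = 1929.90; growth vs 1990 (2017.60) = -4.35%.
1992: real = 2154.6/1.036 = 2079.73; growth vs 1991 (1929.90) = 7.76%.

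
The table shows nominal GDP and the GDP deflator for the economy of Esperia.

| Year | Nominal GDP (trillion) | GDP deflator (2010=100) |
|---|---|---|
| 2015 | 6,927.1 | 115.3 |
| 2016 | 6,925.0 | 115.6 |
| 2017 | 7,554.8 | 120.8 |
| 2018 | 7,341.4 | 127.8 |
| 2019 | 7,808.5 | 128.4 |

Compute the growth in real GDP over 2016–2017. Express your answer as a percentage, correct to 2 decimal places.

Real GDP 2016 = 6925.0/1.156 = 5990.48.
Real GDP 2017 = 7554.8/1.208 = 6253.97.
Change = 6253.97/5990.48 − 1 = 0.0440.

4.40%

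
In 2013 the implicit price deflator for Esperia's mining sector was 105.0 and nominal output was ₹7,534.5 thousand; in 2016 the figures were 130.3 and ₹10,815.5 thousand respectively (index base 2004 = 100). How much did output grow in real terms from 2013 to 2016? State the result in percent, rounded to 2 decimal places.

Deflate each year: 2013 → 7534.5/1.050 = 7175.71; 2016 → 10815.5/1.303 = 8300.46.
So real output changed by 8300.46/7175.71 − 1 = 0.1567, i.e. 15.67%.

15.67%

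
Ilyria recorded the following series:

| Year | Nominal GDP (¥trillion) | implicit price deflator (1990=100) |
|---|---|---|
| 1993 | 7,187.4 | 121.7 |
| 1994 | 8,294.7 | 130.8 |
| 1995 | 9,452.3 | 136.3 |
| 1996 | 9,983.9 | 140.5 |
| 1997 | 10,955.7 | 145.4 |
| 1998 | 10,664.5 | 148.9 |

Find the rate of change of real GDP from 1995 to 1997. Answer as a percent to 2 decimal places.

Real GDP 1995 = 9452.3/1.363 = 6934.92.
Real GDP 1997 = 10955.7/1.454 = 7534.87.
Change = 7534.87/6934.92 − 1 = 0.0865.

8.65%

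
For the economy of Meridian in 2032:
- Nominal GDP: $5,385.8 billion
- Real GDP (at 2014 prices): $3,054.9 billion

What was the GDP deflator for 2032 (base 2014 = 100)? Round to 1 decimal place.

GDP deflator = (Nominal / Real) × 100 = 5385.8 / 3054.9 × 100 = 176.30.

176.3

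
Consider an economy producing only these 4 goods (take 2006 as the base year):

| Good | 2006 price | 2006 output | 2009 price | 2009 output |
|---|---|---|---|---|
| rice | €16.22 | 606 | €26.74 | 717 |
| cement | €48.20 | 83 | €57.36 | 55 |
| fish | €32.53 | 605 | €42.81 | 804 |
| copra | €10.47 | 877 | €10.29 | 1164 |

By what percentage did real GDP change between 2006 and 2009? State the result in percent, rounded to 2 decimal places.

Real GDP 2006 = Nominal GDP 2006 = 16.22·606 + 48.20·83 + 32.53·605 + 10.47·877 = 42692.76.
Real GDP 2009 (at 2006 prices) = 16.22·717 + 48.20·55 + 32.53·804 + 10.47·1164 = 52621.94.
Real growth = 52621.94/42692.76 − 1 = 0.2326.

23.26%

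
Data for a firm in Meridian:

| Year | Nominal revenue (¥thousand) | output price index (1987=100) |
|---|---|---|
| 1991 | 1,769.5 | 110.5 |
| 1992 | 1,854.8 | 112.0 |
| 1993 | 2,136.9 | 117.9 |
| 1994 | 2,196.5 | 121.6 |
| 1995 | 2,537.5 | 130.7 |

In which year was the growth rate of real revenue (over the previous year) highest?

1993

1992: real = 1854.8/1.120 = 1656.07; growth vs 1991 (1601.36) = 3.42%.
1993: real = 2136.9/1.179 = 1812.47; growth vs 1992 (1656.07) = 9.44%.
1994: real = 2196.5/1.216 = 1806.33; growth vs 1993 (1812.47) = -0.34%.
1995: real = 2537.5/1.307 = 1941.47; growth vs 1994 (1806.33) = 7.48%.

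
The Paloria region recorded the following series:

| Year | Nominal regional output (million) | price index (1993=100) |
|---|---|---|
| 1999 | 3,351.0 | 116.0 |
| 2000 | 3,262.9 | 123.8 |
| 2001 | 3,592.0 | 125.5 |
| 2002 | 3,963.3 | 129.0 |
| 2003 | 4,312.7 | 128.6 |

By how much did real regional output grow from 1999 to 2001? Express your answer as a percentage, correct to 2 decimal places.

-0.92%

Real regional output 1999 = 3351.0/1.160 = 2888.79.
Real regional output 2001 = 3592.0/1.255 = 2862.15.
Change = 2862.15/2888.79 − 1 = -0.0092.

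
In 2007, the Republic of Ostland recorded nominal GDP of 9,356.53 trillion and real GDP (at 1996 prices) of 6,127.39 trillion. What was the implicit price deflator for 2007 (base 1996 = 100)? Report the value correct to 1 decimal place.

152.7

implicit price deflator = (Nominal / Real) × 100 = 9356.53 / 6127.39 × 100 = 152.70.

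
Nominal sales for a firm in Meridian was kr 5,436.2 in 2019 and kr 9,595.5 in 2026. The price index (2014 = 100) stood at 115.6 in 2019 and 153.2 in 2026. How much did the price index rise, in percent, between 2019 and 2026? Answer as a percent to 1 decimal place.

Price-level change = 153.2 / 115.6 − 1 = 0.3253.

32.5%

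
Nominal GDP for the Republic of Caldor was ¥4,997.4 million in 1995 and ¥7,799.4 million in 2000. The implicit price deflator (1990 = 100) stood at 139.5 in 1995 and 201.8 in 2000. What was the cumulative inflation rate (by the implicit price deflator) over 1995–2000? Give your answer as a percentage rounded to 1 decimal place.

Price-level change = 201.8 / 139.5 − 1 = 0.4466.

44.7%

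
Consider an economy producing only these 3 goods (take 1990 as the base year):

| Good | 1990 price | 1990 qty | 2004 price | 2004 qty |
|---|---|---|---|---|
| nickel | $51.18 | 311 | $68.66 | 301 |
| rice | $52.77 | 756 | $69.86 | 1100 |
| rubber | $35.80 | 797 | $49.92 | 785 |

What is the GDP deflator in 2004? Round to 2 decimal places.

134.61

Nominal GDP 2004 = 68.66·301 + 69.86·1100 + 49.92·785 = 136699.86.
Real GDP 2004 (at 1990 prices) = 51.18·301 + 52.77·1100 + 35.80·785 = 101555.18.
Deflator = Nominal/Real × 100 = 136699.86/101555.18 × 100 = 134.606.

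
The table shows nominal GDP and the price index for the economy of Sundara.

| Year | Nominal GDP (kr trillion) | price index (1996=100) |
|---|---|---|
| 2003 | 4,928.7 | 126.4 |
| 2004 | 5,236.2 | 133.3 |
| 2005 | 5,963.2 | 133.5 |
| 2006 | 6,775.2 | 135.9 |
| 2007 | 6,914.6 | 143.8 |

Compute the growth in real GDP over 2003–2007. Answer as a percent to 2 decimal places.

Real GDP 2003 = 4928.7/1.264 = 3899.29.
Real GDP 2007 = 6914.6/1.438 = 4808.48.
Change = 4808.48/3899.29 − 1 = 0.2332.

23.32%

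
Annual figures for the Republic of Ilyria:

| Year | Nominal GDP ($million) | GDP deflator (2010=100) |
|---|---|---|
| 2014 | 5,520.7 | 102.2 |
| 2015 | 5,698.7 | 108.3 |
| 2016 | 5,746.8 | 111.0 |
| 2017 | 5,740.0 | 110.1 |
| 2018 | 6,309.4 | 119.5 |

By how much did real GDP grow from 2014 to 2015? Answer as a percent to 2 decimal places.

Real GDP 2014 = 5520.7/1.022 = 5401.86.
Real GDP 2015 = 5698.7/1.083 = 5261.96.
Change = 5261.96/5401.86 − 1 = -0.0259.

-2.59%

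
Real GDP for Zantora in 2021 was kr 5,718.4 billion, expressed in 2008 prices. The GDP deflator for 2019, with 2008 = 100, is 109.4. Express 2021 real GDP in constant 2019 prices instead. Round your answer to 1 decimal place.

Real GDP in 2019 prices = Real GDP in 2008 prices × (P_2019/P_2008) = 5718.4 × 1.094 = 6255.93.

kr 6,255.9 billion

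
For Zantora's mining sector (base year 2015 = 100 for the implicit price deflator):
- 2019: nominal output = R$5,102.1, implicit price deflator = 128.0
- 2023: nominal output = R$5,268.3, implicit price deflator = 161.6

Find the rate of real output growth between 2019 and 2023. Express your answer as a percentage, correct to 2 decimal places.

-18.21%

Real output 2019 = 5102.1 / 1.280 = 3986.02.
Real output 2023 = 5268.3 / 1.616 = 3260.09.
Real growth = 3260.09 / 3986.02 − 1 = -0.1821.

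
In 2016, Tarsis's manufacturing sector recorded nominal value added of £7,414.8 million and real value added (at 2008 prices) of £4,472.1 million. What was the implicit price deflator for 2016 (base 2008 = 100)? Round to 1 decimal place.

implicit price deflator = (Nominal / Real) × 100 = 7414.8 / 4472.1 × 100 = 165.80.

165.8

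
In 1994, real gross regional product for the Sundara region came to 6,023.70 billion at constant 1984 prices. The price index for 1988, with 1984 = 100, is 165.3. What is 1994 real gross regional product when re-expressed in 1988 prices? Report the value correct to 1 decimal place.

Real gross regional product in 1988 prices = Real gross regional product in 1984 prices × (P_1988/P_1984) = 6023.70 × 1.653 = 9957.18.

9,957.2 billion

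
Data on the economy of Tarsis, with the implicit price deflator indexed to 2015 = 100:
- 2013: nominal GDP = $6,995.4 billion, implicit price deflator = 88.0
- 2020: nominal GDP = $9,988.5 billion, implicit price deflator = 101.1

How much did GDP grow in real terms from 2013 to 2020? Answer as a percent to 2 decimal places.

24.29%

Deflate each year: 2013 → 6995.4/0.880 = 7949.32; 2020 → 9988.5/1.011 = 9879.82.
So real GDP changed by 9879.82/7949.32 − 1 = 0.2429, i.e. 24.29%.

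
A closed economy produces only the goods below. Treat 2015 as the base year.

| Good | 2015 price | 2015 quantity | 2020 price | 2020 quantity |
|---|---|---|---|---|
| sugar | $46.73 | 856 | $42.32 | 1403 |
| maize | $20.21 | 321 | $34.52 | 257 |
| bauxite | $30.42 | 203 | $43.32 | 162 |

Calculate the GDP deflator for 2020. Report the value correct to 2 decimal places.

99.45

Nominal GDP 2020 = 42.32·1403 + 34.52·257 + 43.32·162 = 75264.44.
Real GDP 2020 (at 2015 prices) = 46.73·1403 + 20.21·257 + 30.42·162 = 75684.20.
Deflator = Nominal/Real × 100 = 75264.44/75684.20 × 100 = 99.445.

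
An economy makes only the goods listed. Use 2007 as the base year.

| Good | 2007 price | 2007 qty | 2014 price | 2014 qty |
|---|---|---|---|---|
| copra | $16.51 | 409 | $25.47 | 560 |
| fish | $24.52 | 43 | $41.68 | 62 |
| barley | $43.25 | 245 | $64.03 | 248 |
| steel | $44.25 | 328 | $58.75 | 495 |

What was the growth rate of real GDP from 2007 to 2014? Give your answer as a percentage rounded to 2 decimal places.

31.83%

Real GDP 2007 = Nominal GDP 2007 = 16.51·409 + 24.52·43 + 43.25·245 + 44.25·328 = 32917.20.
Real GDP 2014 (at 2007 prices) = 16.51·560 + 24.52·62 + 43.25·248 + 44.25·495 = 43395.59.
Real growth = 43395.59/32917.20 − 1 = 0.3183.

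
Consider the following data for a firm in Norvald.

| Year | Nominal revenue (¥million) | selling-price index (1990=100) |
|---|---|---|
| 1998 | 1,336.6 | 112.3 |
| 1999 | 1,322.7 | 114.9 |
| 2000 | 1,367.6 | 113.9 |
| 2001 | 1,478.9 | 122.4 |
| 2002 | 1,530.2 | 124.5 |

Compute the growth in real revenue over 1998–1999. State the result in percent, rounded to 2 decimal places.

Real revenue 1998 = 1336.6/1.123 = 1190.20.
Real revenue 1999 = 1322.7/1.149 = 1151.17.
Change = 1151.17/1190.20 − 1 = -0.0328.

-3.28%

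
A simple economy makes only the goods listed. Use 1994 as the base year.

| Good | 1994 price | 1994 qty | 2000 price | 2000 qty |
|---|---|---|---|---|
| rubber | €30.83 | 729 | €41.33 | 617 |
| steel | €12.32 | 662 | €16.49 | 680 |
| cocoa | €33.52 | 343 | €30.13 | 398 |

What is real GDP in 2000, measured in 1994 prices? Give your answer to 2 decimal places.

Real GDP 2000 = Σ (p_1994 × q_2000) = 30.83·617 + 12.32·680 + 33.52·398 = 40740.67.

€40740.67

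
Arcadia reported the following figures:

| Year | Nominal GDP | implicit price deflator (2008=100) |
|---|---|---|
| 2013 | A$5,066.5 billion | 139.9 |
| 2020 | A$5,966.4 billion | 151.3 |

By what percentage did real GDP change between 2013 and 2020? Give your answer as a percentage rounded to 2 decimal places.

8.89%

Real GDP 2013 = 5066.5 / 1.399 = 3621.52.
Real GDP 2020 = 5966.4 / 1.513 = 3943.42.
Real growth = 3943.42 / 3621.52 − 1 = 0.0889.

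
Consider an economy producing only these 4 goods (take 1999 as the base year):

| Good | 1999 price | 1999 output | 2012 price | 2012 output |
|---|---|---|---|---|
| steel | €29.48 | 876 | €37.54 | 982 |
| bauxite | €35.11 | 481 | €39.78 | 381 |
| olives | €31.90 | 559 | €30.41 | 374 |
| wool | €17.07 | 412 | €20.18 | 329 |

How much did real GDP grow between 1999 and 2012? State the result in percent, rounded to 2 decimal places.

Real GDP 1999 = Nominal GDP 1999 = 29.48·876 + 35.11·481 + 31.90·559 + 17.07·412 = 67577.33.
Real GDP 2012 (at 1999 prices) = 29.48·982 + 35.11·381 + 31.90·374 + 17.07·329 = 59872.90.
Real growth = 59872.90/67577.33 − 1 = -0.1140.

-11.40%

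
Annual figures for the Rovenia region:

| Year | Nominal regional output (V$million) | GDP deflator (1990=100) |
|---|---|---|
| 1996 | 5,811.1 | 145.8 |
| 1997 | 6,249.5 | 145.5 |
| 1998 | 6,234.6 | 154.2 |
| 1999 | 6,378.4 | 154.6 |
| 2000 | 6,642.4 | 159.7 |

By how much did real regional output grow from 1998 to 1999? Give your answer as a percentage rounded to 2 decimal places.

2.04%

Real regional output 1998 = 6234.6/1.542 = 4043.19.
Real regional output 1999 = 6378.4/1.546 = 4125.74.
Change = 4125.74/4043.19 − 1 = 0.0204.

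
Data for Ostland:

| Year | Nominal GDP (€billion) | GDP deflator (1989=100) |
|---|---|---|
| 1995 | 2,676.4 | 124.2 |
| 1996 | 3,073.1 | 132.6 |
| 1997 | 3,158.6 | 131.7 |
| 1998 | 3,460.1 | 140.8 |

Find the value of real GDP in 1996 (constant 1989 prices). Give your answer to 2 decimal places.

Real GDP 1996 = 3073.1 / 1.326 = 2317.57.

€2,317.57 billion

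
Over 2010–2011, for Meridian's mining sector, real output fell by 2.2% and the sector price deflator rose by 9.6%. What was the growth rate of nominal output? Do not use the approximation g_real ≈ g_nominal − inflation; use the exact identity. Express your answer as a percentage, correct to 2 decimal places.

(1 + g_nom) = (1 + g_real)(1 + π) = 0.9780 × 1.0960 = 1.07189.

7.19%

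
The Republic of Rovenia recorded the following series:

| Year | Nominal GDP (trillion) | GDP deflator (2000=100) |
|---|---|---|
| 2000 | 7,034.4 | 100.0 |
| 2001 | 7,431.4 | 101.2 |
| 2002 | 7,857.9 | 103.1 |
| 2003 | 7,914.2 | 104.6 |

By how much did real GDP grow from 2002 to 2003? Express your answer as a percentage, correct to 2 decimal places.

-0.73%

Real GDP 2002 = 7857.9/1.031 = 7621.63.
Real GDP 2003 = 7914.2/1.046 = 7566.16.
Change = 7566.16/7621.63 − 1 = -0.0073.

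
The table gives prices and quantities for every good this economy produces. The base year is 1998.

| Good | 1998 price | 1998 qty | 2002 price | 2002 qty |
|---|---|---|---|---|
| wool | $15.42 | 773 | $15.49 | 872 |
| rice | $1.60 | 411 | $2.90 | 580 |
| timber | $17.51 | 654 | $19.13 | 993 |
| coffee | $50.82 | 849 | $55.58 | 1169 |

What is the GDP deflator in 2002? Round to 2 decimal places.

108.76

Nominal GDP 2002 = 15.49·872 + 2.90·580 + 19.13·993 + 55.58·1169 = 99158.39.
Real GDP 2002 (at 1998 prices) = 15.42·872 + 1.60·580 + 17.51·993 + 50.82·1169 = 91170.25.
Deflator = Nominal/Real × 100 = 99158.39/91170.25 × 100 = 108.762.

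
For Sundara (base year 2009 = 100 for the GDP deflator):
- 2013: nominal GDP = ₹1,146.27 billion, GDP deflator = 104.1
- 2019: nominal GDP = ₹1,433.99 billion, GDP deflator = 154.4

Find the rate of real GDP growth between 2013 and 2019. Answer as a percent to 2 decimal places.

-15.65%

Deflate each year: 2013 → 1146.27/1.041 = 1101.12; 2019 → 1433.99/1.544 = 928.75.
So real GDP changed by 928.75/1101.12 − 1 = -0.1565, i.e. -15.65%.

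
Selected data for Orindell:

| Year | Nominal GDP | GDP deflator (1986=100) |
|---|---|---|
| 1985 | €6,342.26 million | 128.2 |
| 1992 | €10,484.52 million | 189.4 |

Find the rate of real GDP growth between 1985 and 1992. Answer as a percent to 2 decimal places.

Real GDP 1985 = 6342.26 / 1.282 = 4947.16.
Real GDP 1992 = 10484.52 / 1.894 = 5535.65.
Real growth = 5535.65 / 4947.16 − 1 = 0.1190.

11.90%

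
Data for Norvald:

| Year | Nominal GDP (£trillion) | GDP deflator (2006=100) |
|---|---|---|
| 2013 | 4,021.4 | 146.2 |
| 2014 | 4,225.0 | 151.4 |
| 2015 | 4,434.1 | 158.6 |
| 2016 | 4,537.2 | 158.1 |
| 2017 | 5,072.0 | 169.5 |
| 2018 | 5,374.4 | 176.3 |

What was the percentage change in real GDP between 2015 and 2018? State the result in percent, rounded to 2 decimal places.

Real GDP 2015 = 4434.1/1.586 = 2795.78.
Real GDP 2018 = 5374.4/1.763 = 3048.44.
Change = 3048.44/2795.78 − 1 = 0.0904.

9.04%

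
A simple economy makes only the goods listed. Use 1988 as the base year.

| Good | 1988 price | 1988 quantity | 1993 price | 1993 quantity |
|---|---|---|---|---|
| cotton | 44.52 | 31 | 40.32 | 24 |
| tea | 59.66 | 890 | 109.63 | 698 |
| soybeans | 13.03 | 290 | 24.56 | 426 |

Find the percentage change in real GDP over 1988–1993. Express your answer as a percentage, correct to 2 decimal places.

-17.16%

Real GDP 1988 = Nominal GDP 1988 = 44.52·31 + 59.66·890 + 13.03·290 = 58256.22.
Real GDP 1993 (at 1988 prices) = 44.52·24 + 59.66·698 + 13.03·426 = 48261.94.
Real growth = 48261.94/58256.22 − 1 = -0.1716.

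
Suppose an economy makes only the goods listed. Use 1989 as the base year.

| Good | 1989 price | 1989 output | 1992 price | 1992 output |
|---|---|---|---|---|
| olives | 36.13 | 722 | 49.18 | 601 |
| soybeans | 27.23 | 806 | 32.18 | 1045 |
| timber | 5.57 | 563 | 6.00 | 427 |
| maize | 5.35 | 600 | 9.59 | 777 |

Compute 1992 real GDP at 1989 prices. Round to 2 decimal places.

56704.82

Real GDP 1992 = Σ (p_1989 × q_1992) = 36.13·601 + 27.23·1045 + 5.57·427 + 5.35·777 = 56704.82.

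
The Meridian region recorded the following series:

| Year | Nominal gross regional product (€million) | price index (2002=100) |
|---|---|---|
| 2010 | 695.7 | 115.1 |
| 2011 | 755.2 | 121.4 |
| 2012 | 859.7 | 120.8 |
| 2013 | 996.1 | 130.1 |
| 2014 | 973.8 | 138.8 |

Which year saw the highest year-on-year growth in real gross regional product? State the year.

2012

2011: real = 755.2/1.214 = 622.08; growth vs 2010 (604.43) = 2.92%.
2012: real = 859.7/1.208 = 711.67; growth vs 2011 (622.08) = 14.40%.
2013: real = 996.1/1.301 = 765.64; growth vs 2012 (711.67) = 7.58%.
2014: real = 973.8/1.388 = 701.59; growth vs 2013 (765.64) = -8.37%.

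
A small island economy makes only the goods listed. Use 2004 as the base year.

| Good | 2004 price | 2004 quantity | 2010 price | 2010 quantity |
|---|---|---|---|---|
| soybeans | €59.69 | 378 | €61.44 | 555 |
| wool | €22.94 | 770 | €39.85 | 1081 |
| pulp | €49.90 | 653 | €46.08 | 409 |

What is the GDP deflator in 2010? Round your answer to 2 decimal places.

Nominal GDP 2010 = 61.44·555 + 39.85·1081 + 46.08·409 = 96023.77.
Real GDP 2010 (at 2004 prices) = 59.69·555 + 22.94·1081 + 49.90·409 = 78335.19.
Deflator = Nominal/Real × 100 = 96023.77/78335.19 × 100 = 122.581.

122.58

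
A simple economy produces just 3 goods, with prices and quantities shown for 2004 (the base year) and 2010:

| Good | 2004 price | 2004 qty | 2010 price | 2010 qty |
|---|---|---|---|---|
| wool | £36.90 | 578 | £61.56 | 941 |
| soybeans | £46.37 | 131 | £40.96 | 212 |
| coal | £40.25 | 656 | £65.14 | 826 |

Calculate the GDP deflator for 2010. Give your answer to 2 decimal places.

154.78

Nominal GDP 2010 = 61.56·941 + 40.96·212 + 65.14·826 = 120417.12.
Real GDP 2010 (at 2004 prices) = 36.90·941 + 46.37·212 + 40.25·826 = 77799.84.
Deflator = Nominal/Real × 100 = 120417.12/77799.84 × 100 = 154.778.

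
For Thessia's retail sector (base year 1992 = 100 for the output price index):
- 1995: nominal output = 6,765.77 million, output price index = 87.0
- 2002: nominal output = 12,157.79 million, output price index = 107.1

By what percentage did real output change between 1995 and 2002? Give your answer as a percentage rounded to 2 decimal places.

45.97%

Real output 1995 = 6765.77 / 0.870 = 7776.75.
Real output 2002 = 12157.79 / 1.071 = 11351.81.
Real growth = 11351.81 / 7776.75 − 1 = 0.4597.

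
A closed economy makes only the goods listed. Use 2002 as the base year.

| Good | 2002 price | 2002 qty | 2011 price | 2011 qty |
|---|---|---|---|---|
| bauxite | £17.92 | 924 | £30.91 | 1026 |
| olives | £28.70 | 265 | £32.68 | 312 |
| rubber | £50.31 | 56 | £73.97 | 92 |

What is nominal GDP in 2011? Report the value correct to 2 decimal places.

£48715.06

Nominal GDP 2011 = Σ (p_2011 × q_2011) = 30.91·1026 + 32.68·312 + 73.97·92 = 48715.06.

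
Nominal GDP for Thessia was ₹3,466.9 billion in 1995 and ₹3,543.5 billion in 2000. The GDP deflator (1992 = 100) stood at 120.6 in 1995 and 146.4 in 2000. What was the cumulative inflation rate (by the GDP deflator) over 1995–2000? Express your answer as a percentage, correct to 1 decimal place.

21.4%

Price-level change = 146.4 / 120.6 − 1 = 0.2139.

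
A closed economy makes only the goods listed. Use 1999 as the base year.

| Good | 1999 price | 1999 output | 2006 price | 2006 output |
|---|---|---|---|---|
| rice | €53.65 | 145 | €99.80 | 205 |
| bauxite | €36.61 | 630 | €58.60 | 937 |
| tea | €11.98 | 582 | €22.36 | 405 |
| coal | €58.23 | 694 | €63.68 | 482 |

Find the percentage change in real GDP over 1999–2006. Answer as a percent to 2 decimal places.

Real GDP 1999 = Nominal GDP 1999 = 53.65·145 + 36.61·630 + 11.98·582 + 58.23·694 = 78227.53.
Real GDP 2006 (at 1999 prices) = 53.65·205 + 36.61·937 + 11.98·405 + 58.23·482 = 78220.58.
Real growth = 78220.58/78227.53 − 1 = -0.0001.

-0.01%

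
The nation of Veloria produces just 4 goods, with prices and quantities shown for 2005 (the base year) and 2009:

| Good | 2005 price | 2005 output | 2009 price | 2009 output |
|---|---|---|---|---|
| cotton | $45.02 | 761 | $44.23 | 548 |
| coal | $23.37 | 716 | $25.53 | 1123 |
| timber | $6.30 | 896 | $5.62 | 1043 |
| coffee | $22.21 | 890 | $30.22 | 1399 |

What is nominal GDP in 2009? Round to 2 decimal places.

Nominal GDP 2009 = Σ (p_2009 × q_2009) = 44.23·548 + 25.53·1123 + 5.62·1043 + 30.22·1399 = 101047.67.

$101047.67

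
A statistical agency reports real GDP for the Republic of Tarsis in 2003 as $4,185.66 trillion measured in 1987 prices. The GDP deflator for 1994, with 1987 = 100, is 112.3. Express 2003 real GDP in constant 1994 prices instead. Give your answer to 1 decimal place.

Real GDP in 1994 prices = Real GDP in 1987 prices × (P_1994/P_1987) = 4185.66 × 1.123 = 4700.50.

$4,700.5 trillion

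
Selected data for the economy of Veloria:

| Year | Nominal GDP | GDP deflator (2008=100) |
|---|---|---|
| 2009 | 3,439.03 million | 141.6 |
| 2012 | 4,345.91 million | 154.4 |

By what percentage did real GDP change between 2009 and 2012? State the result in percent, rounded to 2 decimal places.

Real GDP 2009 = 3439.03 / 1.416 = 2428.69.
Real GDP 2012 = 4345.91 / 1.544 = 2814.71.
Real growth = 2814.71 / 2428.69 − 1 = 0.1589.

15.89%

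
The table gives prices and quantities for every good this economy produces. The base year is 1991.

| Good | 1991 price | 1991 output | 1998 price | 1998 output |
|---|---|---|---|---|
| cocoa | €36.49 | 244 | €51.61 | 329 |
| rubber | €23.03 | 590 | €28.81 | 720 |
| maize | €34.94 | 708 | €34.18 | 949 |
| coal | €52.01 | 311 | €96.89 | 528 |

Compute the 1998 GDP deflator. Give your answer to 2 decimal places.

Nominal GDP 1998 = 51.61·329 + 28.81·720 + 34.18·949 + 96.89·528 = 121317.63.
Real GDP 1998 (at 1991 prices) = 36.49·329 + 23.03·720 + 34.94·949 + 52.01·528 = 89206.15.
Deflator = Nominal/Real × 100 = 121317.63/89206.15 × 100 = 135.997.

136.00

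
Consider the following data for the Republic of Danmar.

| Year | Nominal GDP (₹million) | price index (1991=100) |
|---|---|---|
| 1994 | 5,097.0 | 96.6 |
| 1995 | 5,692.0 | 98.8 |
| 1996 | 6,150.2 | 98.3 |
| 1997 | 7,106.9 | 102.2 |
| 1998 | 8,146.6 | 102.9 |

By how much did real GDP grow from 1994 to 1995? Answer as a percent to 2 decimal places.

Real GDP 1994 = 5097.0/0.966 = 5276.40.
Real GDP 1995 = 5692.0/0.988 = 5761.13.
Change = 5761.13/5276.40 − 1 = 0.0919.

9.19%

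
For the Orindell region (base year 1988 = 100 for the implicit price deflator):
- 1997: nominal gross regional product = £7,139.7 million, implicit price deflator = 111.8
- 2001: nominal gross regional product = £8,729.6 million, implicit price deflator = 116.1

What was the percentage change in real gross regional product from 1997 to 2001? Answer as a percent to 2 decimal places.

Deflate each year: 1997 → 7139.7/1.118 = 6386.14; 2001 → 8729.6/1.161 = 7519.04.
So real gross regional product changed by 7519.04/6386.14 − 1 = 0.1774, i.e. 17.74%.

17.74%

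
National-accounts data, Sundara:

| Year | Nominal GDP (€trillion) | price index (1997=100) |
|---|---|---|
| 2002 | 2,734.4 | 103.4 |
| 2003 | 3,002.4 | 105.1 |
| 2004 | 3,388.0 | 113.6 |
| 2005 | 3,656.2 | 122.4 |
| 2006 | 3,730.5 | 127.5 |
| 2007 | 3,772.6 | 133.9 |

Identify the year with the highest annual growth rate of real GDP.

2003: real = 3002.4/1.051 = 2856.71; growth vs 2002 (2644.49) = 8.02%.
2004: real = 3388.0/1.136 = 2982.39; growth vs 2003 (2856.71) = 4.40%.
2005: real = 3656.2/1.224 = 2987.09; growth vs 2004 (2982.39) = 0.16%.
2006: real = 3730.5/1.275 = 2925.88; growth vs 2005 (2987.09) = -2.05%.
2007: real = 3772.6/1.339 = 2817.48; growth vs 2006 (2925.88) = -3.70%.

2003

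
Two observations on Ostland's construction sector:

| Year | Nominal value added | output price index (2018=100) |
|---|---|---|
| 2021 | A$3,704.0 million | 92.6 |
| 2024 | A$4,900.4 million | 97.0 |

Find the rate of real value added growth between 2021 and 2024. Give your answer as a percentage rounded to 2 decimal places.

26.30%

Real value added 2021 = 3704.0 / 0.926 = 4000.00.
Real value added 2024 = 4900.4 / 0.970 = 5051.96.
Real growth = 5051.96 / 4000.00 − 1 = 0.2630.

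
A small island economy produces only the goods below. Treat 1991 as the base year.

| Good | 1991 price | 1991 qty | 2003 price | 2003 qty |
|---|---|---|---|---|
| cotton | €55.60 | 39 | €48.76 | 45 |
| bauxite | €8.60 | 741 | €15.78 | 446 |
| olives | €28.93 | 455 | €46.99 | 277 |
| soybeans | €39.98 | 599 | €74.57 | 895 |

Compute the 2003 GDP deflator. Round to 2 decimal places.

177.50

Nominal GDP 2003 = 48.76·45 + 15.78·446 + 46.99·277 + 74.57·895 = 88988.46.
Real GDP 2003 (at 1991 prices) = 55.60·45 + 8.60·446 + 28.93·277 + 39.98·895 = 50133.31.
Deflator = Nominal/Real × 100 = 88988.46/50133.31 × 100 = 177.504.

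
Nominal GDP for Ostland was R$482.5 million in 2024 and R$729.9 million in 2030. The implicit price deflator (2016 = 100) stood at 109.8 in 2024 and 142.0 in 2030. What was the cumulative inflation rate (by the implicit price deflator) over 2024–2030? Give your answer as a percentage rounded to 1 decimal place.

Price-level change = 142.0 / 109.8 − 1 = 0.2933.

29.3%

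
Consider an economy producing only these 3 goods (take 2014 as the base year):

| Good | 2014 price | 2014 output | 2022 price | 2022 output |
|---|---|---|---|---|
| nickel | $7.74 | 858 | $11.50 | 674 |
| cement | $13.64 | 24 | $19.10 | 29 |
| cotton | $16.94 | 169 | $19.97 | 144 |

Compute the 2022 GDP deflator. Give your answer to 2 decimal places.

Nominal GDP 2022 = 11.50·674 + 19.10·29 + 19.97·144 = 11180.58.
Real GDP 2022 (at 2014 prices) = 7.74·674 + 13.64·29 + 16.94·144 = 8051.68.
Deflator = Nominal/Real × 100 = 11180.58/8051.68 × 100 = 138.860.

138.86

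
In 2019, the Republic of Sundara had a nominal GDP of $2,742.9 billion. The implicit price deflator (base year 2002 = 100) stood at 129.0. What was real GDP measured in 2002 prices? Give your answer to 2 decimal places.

Real GDP = Nominal / (implicit price deflator/100) = 2742.9 / 1.290 = 2126.28.

$2,126.28 billion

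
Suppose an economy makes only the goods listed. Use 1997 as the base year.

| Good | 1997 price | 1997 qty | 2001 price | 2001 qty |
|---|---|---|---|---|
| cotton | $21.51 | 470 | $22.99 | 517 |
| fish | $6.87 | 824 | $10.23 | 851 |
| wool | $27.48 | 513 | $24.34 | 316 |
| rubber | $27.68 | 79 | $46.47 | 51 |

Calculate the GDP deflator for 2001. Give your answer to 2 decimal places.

Nominal GDP 2001 = 22.99·517 + 10.23·851 + 24.34·316 + 46.47·51 = 30652.97.
Real GDP 2001 (at 1997 prices) = 21.51·517 + 6.87·851 + 27.48·316 + 27.68·51 = 27062.40.
Deflator = Nominal/Real × 100 = 30652.97/27062.40 × 100 = 113.268.

113.27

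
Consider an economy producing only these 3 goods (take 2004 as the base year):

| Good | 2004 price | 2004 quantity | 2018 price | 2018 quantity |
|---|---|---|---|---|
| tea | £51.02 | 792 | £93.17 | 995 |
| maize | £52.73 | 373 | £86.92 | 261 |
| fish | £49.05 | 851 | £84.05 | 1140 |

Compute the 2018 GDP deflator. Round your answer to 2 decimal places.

175.36

Nominal GDP 2018 = 93.17·995 + 86.92·261 + 84.05·1140 = 211207.27.
Real GDP 2018 (at 2004 prices) = 51.02·995 + 52.73·261 + 49.05·1140 = 120444.43.
Deflator = Nominal/Real × 100 = 211207.27/120444.43 × 100 = 175.357.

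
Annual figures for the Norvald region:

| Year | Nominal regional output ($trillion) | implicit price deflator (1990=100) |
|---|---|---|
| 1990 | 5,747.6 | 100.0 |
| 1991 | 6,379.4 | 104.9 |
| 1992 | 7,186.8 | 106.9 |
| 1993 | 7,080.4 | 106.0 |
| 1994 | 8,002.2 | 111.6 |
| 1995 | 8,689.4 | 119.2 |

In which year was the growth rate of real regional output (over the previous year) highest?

1992

1991: real = 6379.4/1.049 = 6081.41; growth vs 1990 (5747.60) = 5.81%.
1992: real = 7186.8/1.069 = 6722.92; growth vs 1991 (6081.41) = 10.55%.
1993: real = 7080.4/1.060 = 6679.62; growth vs 1992 (6722.92) = -0.64%.
1994: real = 8002.2/1.116 = 7170.43; growth vs 1993 (6679.62) = 7.35%.
1995: real = 8689.4/1.192 = 7289.77; growth vs 1994 (7170.43) = 1.66%.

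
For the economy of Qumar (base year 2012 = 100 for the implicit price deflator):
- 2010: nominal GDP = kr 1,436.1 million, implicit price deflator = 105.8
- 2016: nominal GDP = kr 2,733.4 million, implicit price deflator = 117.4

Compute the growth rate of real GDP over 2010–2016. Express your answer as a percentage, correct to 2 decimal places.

71.53%

Real GDP 2010 = 1436.1 / 1.058 = 1357.37.
Real GDP 2016 = 2733.4 / 1.174 = 2328.28.
Real growth = 2328.28 / 1357.37 − 1 = 0.7153.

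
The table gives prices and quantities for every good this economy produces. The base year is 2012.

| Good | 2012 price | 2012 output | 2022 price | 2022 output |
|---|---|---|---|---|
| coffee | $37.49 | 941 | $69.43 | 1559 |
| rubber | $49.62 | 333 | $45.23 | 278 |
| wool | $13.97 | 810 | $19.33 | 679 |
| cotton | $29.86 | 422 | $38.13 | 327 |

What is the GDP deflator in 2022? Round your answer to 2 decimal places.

160.03

Nominal GDP 2022 = 69.43·1559 + 45.23·278 + 19.33·679 + 38.13·327 = 146408.89.
Real GDP 2022 (at 2012 prices) = 37.49·1559 + 49.62·278 + 13.97·679 + 29.86·327 = 91491.12.
Deflator = Nominal/Real × 100 = 146408.89/91491.12 × 100 = 160.025.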